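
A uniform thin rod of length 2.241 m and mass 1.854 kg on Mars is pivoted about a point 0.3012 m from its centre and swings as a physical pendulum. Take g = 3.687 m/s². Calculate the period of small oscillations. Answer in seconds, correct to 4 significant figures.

For a physical pendulum T = 2π√(I/(mgd)), with d = 0.30120 m from pivot to centre of mass.
I_cm = mL²/12 = 1.854 × 2.241²/12 = 0.77591 kg·m²; I = I_cm + md² = 0.77591 + 1.854 × 0.30120² = 0.94411 kg·m².
T = 2π√(0.94411/(1.854 × 3.687 × 0.30120)) = 4.255 s.

4.255 s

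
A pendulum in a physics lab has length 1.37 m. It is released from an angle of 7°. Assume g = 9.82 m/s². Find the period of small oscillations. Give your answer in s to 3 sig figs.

2.35 s

T = 2π√(L/g) = 2π√(1.37/9.82) = 2π × 0.3735 = 2.35 s.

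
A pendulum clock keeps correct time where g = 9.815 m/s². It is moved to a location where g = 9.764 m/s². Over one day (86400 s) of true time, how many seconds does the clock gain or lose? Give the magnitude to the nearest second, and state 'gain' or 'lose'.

lose 225 s

The clock's period scales as T ∝ 1/√g, so T'/T = √(9.815/9.764) = 1.00261.
In 86400 s of true time the clock registers 86400/1.00261 = 86175.2 s, so it loses 225 s.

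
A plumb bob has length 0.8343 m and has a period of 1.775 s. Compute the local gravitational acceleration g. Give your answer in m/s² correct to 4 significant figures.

10.45 m/s²

From T = 2π√(L/g), g = 4π²L/T² = 4π² × 0.8343/1.7750² = 10.45 m/s².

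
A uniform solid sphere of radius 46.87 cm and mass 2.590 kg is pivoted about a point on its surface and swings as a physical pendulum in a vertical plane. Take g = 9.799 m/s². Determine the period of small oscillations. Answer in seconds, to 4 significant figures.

1.626 s

I_cm = (2/5)mr² = 0.22759 kg·m². The pivot is at distance d = 0.4687 m from the centre of mass.
By the parallel-axis theorem, I = I_cm + md² = 0.22759 + 0.56897 = 0.79656 kg·m².
T = 2π√(I/(mgd)) = 2π√(0.79656/(2.590 × 9.799 × 0.4687)) = 1.626 s.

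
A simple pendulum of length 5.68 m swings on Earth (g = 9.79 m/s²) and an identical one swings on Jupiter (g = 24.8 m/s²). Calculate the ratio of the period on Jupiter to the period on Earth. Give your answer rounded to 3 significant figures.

T ∝ 1/√g, so T₂/T₁ = √(g₁/g₂) = √(9.79/24.8) = 0.628.

0.628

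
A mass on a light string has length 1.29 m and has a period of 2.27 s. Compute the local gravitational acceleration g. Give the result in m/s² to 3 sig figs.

9.88 m/s²

From T = 2π√(L/g), g = 4π²L/T² = 4π² × 1.29/2.270² = 9.88 m/s².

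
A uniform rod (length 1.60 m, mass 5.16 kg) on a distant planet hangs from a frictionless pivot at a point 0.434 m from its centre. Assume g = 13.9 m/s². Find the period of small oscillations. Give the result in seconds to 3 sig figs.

1.62 s

For a physical pendulum T = 2π√(I/(mgd)), with d = 0.4340 m from pivot to centre of mass.
I_cm = mL²/12 = 5.16 × 1.60²/12 = 1.101 kg·m²; I = I_cm + md² = 1.101 + 5.16 × 0.4340² = 2.073 kg·m².
T = 2π√(2.073/(5.16 × 13.9 × 0.4340)) = 1.62 s.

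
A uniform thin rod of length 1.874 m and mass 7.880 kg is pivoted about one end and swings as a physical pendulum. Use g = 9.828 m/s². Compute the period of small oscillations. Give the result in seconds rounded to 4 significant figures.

2.240 s

For a physical pendulum T = 2π√(I/(mgd)), with d = 0.93700 m from pivot to centre of mass.
I_cm = mL²/12 = 7.880 × 1.874²/12 = 2.3061 kg·m²; I = I_cm + md² = 2.3061 + 7.880 × 0.93700² = 9.2245 kg·m².
T = 2π√(9.2245/(7.880 × 9.828 × 0.93700)) = 2.240 s.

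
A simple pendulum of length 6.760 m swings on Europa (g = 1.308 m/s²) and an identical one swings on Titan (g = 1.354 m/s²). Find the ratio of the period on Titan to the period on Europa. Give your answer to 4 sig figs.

T ∝ 1/√g, so T₂/T₁ = √(g₁/g₂) = √(1.308/1.354) = 0.9829.

0.9829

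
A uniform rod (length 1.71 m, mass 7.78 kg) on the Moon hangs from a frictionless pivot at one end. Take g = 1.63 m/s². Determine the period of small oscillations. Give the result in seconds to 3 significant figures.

For a physical pendulum T = 2π√(I/(mgd)), with d = 0.8550 m from pivot to centre of mass.
I_cm = mL²/12 = 7.78 × 1.71²/12 = 1.896 kg·m²; I = I_cm + md² = 1.896 + 7.78 × 0.8550² = 7.583 kg·m².
T = 2π√(7.583/(7.78 × 1.63 × 0.8550)) = 5.25 s.

5.25 s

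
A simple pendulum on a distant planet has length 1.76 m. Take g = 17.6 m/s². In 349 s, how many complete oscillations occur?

175

T = 2π√(L/g) = 2π√(1.76/17.6) = 1.987 s.
Number of complete oscillations = ⌊349/1.987⌋ = ⌊175.6⌋ = 175.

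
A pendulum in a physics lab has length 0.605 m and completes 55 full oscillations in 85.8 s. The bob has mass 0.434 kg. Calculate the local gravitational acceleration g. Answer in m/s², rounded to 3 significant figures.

T = 85.8/55 = 1.560 s.
From T = 2π√(L/g), g = 4π²L/T² = 4π² × 0.605/1.560² = 9.81 m/s².

9.81 m/s²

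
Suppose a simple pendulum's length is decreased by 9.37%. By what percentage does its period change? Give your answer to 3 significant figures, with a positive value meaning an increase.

T ∝ √L, so T'/T = √(0.9063) = 0.9520.
Percentage change in T = (0.9520 − 1) × 100% = -4.80%.

-4.80%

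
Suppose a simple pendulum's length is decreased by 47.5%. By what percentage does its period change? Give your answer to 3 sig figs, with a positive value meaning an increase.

T ∝ √L, so T'/T = √(0.5250) = 0.7246.
Percentage change in T = (0.7246 − 1) × 100% = -27.5%.

-27.5%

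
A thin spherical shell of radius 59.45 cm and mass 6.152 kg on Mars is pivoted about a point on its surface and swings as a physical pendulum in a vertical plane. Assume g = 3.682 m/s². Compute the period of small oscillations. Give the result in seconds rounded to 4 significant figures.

3.259 s

I_cm = (2/3)mr² = 1.4495 kg·m². The pivot is at distance d = 0.5945 m from the centre of mass.
By the parallel-axis theorem, I = I_cm + md² = 1.4495 + 2.1743 = 3.6238 kg·m².
T = 2π√(I/(mgd)) = 2π√(3.6238/(6.152 × 3.682 × 0.5945)) = 3.259 s.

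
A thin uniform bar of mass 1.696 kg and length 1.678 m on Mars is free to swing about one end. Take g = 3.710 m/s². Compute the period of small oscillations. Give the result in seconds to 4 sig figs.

3.450 s

For a physical pendulum T = 2π√(I/(mgd)), with d = 0.83900 m from pivot to centre of mass.
I_cm = mL²/12 = 1.696 × 1.678²/12 = 0.39795 kg·m²; I = I_cm + md² = 0.39795 + 1.696 × 0.83900² = 1.5918 kg·m².
T = 2π√(1.5918/(1.696 × 3.710 × 0.83900)) = 3.450 s.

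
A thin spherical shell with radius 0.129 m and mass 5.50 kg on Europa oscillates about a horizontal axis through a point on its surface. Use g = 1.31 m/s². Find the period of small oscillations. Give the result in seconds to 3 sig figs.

I_cm = (2/3)mr² = 0.06102 kg·m². The pivot is at distance d = 0.129 m from the centre of mass.
By the parallel-axis theorem, I = I_cm + md² = 0.06102 + 0.09153 = 0.1525 kg·m².
T = 2π√(I/(mgd)) = 2π√(0.1525/(5.50 × 1.31 × 0.129)) = 2.55 s.

2.55 s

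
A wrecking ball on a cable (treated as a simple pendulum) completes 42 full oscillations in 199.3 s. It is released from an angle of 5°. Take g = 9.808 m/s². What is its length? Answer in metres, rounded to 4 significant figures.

T = 199.3/42 = 4.7452 s.
From T = 2π√(L/g), L = gT²/(4π²) = 9.808 × 4.7452²/(4π²) = 5.594 m.

5.594 m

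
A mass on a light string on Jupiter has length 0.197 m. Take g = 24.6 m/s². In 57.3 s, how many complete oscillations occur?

T = 2π√(L/g) = 2π√(0.197/24.6) = 0.5623 s.
Number of complete oscillations = ⌊57.3/0.5623⌋ = ⌊101.9⌋ = 101.

101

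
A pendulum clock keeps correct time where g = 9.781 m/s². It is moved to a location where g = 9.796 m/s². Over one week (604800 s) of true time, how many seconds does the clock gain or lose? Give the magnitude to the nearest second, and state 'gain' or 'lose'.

gain 464 s

The clock's period scales as T ∝ 1/√g, so T'/T = √(9.781/9.796) = 0.999234.
In 604800 s of true time the clock registers 604800/0.999234 = 605263.6 s, so it gains 464 s.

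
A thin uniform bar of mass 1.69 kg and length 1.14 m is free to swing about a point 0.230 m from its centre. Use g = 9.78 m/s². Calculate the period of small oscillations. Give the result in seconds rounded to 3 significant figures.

For a physical pendulum T = 2π√(I/(mgd)), with d = 0.2300 m from pivot to centre of mass.
I_cm = mL²/12 = 1.69 × 1.14²/12 = 0.1830 kg·m²; I = I_cm + md² = 0.1830 + 1.69 × 0.2300² = 0.2724 kg·m².
T = 2π√(0.2724/(1.69 × 9.78 × 0.2300)) = 1.68 s.

1.68 s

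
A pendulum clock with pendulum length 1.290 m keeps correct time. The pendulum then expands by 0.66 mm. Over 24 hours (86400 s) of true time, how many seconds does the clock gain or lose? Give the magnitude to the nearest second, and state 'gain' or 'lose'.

lose 22 s

T ∝ √L, so T'/T = √(1.29066/1.290) = 1.00026.
In 86400 s of true time the clock registers 86400/1.00026 = 86377.9 s, so it loses 22 s.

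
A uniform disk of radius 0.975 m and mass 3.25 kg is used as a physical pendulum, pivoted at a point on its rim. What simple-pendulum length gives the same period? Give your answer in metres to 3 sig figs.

The equivalent simple-pendulum length is L_eq = I/(md), where I is about the pivot and d = 0.9750 m.
I_cm = ½mR² = 1.545 kg·m², so I = I_cm + md² = 1.545 + 3.090 = 4.634 kg·m².
L_eq = 4.634/(3.25 × 0.9750) = 1.46 m.

1.46 m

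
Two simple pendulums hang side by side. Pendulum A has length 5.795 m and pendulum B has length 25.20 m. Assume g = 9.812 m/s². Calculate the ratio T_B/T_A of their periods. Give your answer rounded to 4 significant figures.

T ∝ √L, so T_B/T_A = √(L_B/L_A) = √(25.20/5.795) = 2.085.

2.085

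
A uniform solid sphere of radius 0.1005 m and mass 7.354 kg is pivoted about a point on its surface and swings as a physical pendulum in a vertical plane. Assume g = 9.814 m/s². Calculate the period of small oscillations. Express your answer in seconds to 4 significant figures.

I_cm = (2/5)mr² = 0.029711 kg·m². The pivot is at distance d = 0.1005 m from the centre of mass.
By the parallel-axis theorem, I = I_cm + md² = 0.029711 + 0.074277 = 0.10399 kg·m².
T = 2π√(I/(mgd)) = 2π√(0.10399/(7.354 × 9.814 × 0.1005)) = 0.7523 s.

0.7523 s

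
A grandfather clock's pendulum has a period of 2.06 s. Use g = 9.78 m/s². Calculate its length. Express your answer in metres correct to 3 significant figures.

From T = 2π√(L/g), L = gT²/(4π²) = 9.78 × 2.060²/(4π²) = 1.05 m.

1.05 m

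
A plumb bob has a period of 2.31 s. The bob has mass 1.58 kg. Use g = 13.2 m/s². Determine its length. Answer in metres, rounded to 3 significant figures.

1.78 m

From T = 2π√(L/g), L = gT²/(4π²) = 13.2 × 2.310²/(4π²) = 1.78 m.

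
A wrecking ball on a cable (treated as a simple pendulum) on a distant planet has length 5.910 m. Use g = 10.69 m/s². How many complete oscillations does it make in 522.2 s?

T = 2π√(L/g) = 2π√(5.910/10.69) = 4.6718 s.
Number of complete oscillations = ⌊522.2/4.6718⌋ = ⌊111.78⌋ = 111.

111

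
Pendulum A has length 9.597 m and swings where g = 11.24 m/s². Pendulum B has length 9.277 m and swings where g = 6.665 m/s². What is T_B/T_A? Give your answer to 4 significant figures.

T = 2π√(L/g), so T_B/T_A = √((L_B/g_B)/(L_A/g_A)) = √((9.277/6.665)/(9.597/11.24)) = 1.277.

1.277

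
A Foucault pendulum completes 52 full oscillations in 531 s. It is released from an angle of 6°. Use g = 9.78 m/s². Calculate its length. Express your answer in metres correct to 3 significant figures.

25.8 m

T = 531/52 = 10.21 s.
From T = 2π√(L/g), L = gT²/(4π²) = 9.78 × 10.21²/(4π²) = 25.8 m.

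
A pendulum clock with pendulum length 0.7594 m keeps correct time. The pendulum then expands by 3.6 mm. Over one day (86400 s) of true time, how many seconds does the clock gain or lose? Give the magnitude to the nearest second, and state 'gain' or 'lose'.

T ∝ √L, so T'/T = √(0.76300/0.7594) = 1.00237.
In 86400 s of true time the clock registers 86400/1.00237 = 86195.9 s, so it loses 204 s.

lose 204 s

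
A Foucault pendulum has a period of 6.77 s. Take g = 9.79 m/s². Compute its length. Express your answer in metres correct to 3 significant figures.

From T = 2π√(L/g), L = gT²/(4π²) = 9.79 × 6.770²/(4π²) = 11.4 m.

11.4 m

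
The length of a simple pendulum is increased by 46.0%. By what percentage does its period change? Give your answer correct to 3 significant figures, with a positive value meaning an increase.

20.8%

T ∝ √L, so T'/T = √(1.460) = 1.208.
Percentage change in T = (1.208 − 1) × 100% = 20.8%.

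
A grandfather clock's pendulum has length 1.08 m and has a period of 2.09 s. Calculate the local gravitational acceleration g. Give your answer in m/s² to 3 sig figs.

9.76 m/s²

From T = 2π√(L/g), g = 4π²L/T² = 4π² × 1.08/2.090² = 9.76 m/s².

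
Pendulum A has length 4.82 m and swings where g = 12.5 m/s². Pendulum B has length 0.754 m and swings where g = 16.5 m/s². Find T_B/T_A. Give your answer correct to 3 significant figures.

0.344

T = 2π√(L/g), so T_B/T_A = √((L_B/g_B)/(L_A/g_A)) = √((0.754/16.5)/(4.82/12.5)) = 0.344.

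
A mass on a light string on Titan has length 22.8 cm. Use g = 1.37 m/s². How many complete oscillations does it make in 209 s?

T = 2π√(L/g) = 2π√(0.228/1.37) = 2.563 s.
Number of complete oscillations = ⌊209/2.563⌋ = ⌊81.54⌋ = 81.

81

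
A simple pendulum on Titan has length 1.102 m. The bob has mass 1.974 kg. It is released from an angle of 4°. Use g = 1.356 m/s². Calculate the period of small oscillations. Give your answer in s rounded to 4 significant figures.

5.664 s

T = 2π√(L/g) = 2π√(1.102/1.356) = 2π × 0.90149 = 5.664 s.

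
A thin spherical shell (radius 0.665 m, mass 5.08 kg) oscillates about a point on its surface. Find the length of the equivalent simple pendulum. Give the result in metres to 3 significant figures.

The equivalent simple-pendulum length is L_eq = I/(md), where I is about the pivot and d = 0.6650 m.
I_cm = (2/3)mR² = 1.498 kg·m², so I = I_cm + md² = 1.498 + 2.247 = 3.744 kg·m².
L_eq = 3.744/(5.08 × 0.6650) = 1.11 m.

1.11 m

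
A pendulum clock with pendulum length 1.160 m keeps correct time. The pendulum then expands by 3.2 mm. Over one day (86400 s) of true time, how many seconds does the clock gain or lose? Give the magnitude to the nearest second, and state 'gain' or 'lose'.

T ∝ √L, so T'/T = √(1.16320/1.160) = 1.00138.
In 86400 s of true time the clock registers 86400/1.00138 = 86281.1 s, so it loses 119 s.

lose 119 s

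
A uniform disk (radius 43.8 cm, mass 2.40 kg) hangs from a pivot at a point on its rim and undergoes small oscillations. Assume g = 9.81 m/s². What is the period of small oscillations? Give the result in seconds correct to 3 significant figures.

1.63 s

I_cm = ½mr² = 0.2302 kg·m². The pivot is at distance d = 0.438 m from the centre of mass.
By the parallel-axis theorem, I = I_cm + md² = 0.2302 + 0.4604 = 0.6906 kg·m².
T = 2π√(I/(mgd)) = 2π√(0.6906/(2.40 × 9.81 × 0.438)) = 1.63 s.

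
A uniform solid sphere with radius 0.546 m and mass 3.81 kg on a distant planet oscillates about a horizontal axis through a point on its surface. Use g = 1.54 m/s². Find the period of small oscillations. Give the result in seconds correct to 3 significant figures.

4.43 s

I_cm = (2/5)mr² = 0.4543 kg·m². The pivot is at distance d = 0.546 m from the centre of mass.
By the parallel-axis theorem, I = I_cm + md² = 0.4543 + 1.136 = 1.590 kg·m².
T = 2π√(I/(mgd)) = 2π√(1.590/(3.81 × 1.54 × 0.546)) = 4.43 s.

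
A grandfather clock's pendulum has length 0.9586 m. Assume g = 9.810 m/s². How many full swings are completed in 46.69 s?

T = 2π√(L/g) = 2π√(0.9586/9.810) = 1.9641 s.
Number of complete oscillations = ⌊46.69/1.9641⌋ = ⌊23.772⌋ = 23.

23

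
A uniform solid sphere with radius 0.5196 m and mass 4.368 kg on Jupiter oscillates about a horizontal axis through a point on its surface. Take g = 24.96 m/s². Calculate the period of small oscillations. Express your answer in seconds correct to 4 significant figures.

I_cm = (2/5)mr² = 0.47172 kg·m². The pivot is at distance d = 0.5196 m from the centre of mass.
By the parallel-axis theorem, I = I_cm + md² = 0.47172 + 1.1793 = 1.6510 kg·m².
T = 2π√(I/(mgd)) = 2π√(1.6510/(4.368 × 24.96 × 0.5196)) = 1.073 s.

1.073 s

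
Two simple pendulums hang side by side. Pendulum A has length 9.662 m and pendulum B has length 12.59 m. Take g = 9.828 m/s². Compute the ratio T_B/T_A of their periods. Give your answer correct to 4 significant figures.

T ∝ √L, so T_B/T_A = √(L_B/L_A) = √(12.59/9.662) = 1.142.

1.142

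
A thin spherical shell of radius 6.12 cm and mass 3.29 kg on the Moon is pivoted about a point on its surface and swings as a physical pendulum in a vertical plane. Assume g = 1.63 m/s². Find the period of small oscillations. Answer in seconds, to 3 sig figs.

1.57 s

I_cm = (2/3)mr² = 0.008215 kg·m². The pivot is at distance d = 0.0612 m from the centre of mass.
By the parallel-axis theorem, I = I_cm + md² = 0.008215 + 0.01232 = 0.02054 kg·m².
T = 2π√(I/(mgd)) = 2π√(0.02054/(3.29 × 1.63 × 0.0612)) = 1.57 s.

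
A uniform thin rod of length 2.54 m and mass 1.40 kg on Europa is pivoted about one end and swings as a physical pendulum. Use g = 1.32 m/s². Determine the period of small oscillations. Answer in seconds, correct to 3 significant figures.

7.12 s

For a physical pendulum T = 2π√(I/(mgd)), with d = 1.270 m from pivot to centre of mass.
I_cm = mL²/12 = 1.40 × 2.54²/12 = 0.7527 kg·m²; I = I_cm + md² = 0.7527 + 1.40 × 1.270² = 3.011 kg·m².
T = 2π√(3.011/(1.40 × 1.32 × 1.270)) = 7.12 s.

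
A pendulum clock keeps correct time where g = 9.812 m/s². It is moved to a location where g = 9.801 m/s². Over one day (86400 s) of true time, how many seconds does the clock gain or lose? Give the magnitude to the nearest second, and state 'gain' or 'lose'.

lose 48 s

The clock's period scales as T ∝ 1/√g, so T'/T = √(9.812/9.801) = 1.00056.
In 86400 s of true time the clock registers 86400/1.00056 = 86351.6 s, so it loses 48 s.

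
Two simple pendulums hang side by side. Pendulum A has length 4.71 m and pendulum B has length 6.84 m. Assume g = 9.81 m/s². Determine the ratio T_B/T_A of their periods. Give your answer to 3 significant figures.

T ∝ √L, so T_B/T_A = √(L_B/L_A) = √(6.84/4.71) = 1.21.

1.21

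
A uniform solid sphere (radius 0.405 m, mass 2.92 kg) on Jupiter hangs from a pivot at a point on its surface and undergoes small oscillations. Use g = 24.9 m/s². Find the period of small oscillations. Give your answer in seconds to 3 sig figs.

I_cm = (2/5)mr² = 0.1916 kg·m². The pivot is at distance d = 0.405 m from the centre of mass.
By the parallel-axis theorem, I = I_cm + md² = 0.1916 + 0.4790 = 0.6705 kg·m².
T = 2π√(I/(mgd)) = 2π√(0.6705/(2.92 × 24.9 × 0.405)) = 0.948 s.

0.948 s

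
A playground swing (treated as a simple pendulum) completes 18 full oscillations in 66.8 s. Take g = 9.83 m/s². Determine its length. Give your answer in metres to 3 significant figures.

T = 66.8/18 = 3.711 s.
From T = 2π√(L/g), L = gT²/(4π²) = 9.83 × 3.711²/(4π²) = 3.43 m.

3.43 m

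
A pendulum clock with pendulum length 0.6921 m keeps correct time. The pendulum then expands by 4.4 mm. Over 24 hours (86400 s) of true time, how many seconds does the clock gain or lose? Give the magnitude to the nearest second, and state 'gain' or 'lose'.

T ∝ √L, so T'/T = √(0.69650/0.6921) = 1.00317.
In 86400 s of true time the clock registers 86400/1.00317 = 86126.7 s, so it loses 273 s.

lose 273 s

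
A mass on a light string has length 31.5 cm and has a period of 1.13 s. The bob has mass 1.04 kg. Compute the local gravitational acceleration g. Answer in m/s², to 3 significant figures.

9.74 m/s²

From T = 2π√(L/g), g = 4π²L/T² = 4π² × 0.315/1.130² = 9.74 m/s².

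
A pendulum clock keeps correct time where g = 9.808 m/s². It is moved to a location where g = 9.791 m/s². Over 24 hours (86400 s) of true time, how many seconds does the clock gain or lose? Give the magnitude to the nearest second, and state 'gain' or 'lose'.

lose 75 s

The clock's period scales as T ∝ 1/√g, so T'/T = √(9.808/9.791) = 1.00087.
In 86400 s of true time the clock registers 86400/1.00087 = 86325.1 s, so it loses 75 s.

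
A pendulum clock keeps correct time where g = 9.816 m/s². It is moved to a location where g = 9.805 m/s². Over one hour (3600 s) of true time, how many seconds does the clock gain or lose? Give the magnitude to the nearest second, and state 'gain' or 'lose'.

lose 2 s

The clock's period scales as T ∝ 1/√g, so T'/T = √(9.816/9.805) = 1.00056.
In 3600 s of true time the clock registers 3600/1.00056 = 3598.0 s, so it loses 2 s.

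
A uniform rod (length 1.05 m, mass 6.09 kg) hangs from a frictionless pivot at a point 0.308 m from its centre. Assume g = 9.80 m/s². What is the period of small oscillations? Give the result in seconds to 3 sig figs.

For a physical pendulum T = 2π√(I/(mgd)), with d = 0.3080 m from pivot to centre of mass.
I_cm = mL²/12 = 6.09 × 1.05²/12 = 0.5595 kg·m²; I = I_cm + md² = 0.5595 + 6.09 × 0.3080² = 1.137 kg·m².
T = 2π√(1.137/(6.09 × 9.80 × 0.3080)) = 1.56 s.

1.56 s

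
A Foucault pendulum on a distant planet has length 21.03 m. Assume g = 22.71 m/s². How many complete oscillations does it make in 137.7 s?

T = 2π√(L/g) = 2π√(21.03/22.71) = 6.0463 s.
Number of complete oscillations = ⌊137.7/6.0463⌋ = ⌊22.774⌋ = 22.

22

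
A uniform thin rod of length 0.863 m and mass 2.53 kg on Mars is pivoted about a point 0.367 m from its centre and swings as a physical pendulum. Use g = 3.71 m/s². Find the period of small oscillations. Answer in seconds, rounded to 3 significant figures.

2.39 s

For a physical pendulum T = 2π√(I/(mgd)), with d = 0.3670 m from pivot to centre of mass.
I_cm = mL²/12 = 2.53 × 0.863²/12 = 0.1570 kg·m²; I = I_cm + md² = 0.1570 + 2.53 × 0.3670² = 0.4978 kg·m².
T = 2π√(0.4978/(2.53 × 3.71 × 0.3670)) = 2.39 s.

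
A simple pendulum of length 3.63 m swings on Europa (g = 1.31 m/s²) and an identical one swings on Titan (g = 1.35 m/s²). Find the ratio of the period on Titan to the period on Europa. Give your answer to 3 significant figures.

0.985

T ∝ 1/√g, so T₂/T₁ = √(g₁/g₂) = √(1.31/1.35) = 0.985.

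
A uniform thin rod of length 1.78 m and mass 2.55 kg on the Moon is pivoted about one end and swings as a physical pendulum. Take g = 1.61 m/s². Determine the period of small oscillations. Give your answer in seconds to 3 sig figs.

5.39 s

For a physical pendulum T = 2π√(I/(mgd)), with d = 0.8900 m from pivot to centre of mass.
I_cm = mL²/12 = 2.55 × 1.78²/12 = 0.6733 kg·m²; I = I_cm + md² = 0.6733 + 2.55 × 0.8900² = 2.693 kg·m².
T = 2π√(2.693/(2.55 × 1.61 × 0.8900)) = 5.39 s.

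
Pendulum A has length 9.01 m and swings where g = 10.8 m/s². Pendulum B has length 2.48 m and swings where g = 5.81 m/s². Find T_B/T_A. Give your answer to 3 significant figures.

0.715

T = 2π√(L/g), so T_B/T_A = √((L_B/g_B)/(L_A/g_A)) = √((2.48/5.81)/(9.01/10.8)) = 0.715.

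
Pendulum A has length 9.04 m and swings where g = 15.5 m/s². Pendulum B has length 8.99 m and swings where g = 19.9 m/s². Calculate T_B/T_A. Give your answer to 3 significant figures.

0.880

T = 2π√(L/g), so T_B/T_A = √((L_B/g_B)/(L_A/g_A)) = √((8.99/19.9)/(9.04/15.5)) = 0.880.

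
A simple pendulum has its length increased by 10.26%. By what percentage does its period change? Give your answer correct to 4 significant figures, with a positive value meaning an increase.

5.005%

T ∝ √L, so T'/T = √(1.1026) = 1.0500.
Percentage change in T = (1.0500 − 1) × 100% = 5.005%.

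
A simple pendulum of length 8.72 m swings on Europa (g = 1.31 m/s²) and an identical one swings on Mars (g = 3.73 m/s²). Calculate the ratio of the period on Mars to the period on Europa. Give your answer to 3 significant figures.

T ∝ 1/√g, so T₂/T₁ = √(g₁/g₂) = √(1.31/3.73) = 0.593.

0.593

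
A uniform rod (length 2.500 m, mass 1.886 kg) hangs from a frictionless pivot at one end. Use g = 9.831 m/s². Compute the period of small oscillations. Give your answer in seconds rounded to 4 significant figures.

2.587 s

For a physical pendulum T = 2π√(I/(mgd)), with d = 1.2500 m from pivot to centre of mass.
I_cm = mL²/12 = 1.886 × 2.500²/12 = 0.98229 kg·m²; I = I_cm + md² = 0.98229 + 1.886 × 1.2500² = 3.9292 kg·m².
T = 2π√(3.9292/(1.886 × 9.831 × 1.2500)) = 2.587 s.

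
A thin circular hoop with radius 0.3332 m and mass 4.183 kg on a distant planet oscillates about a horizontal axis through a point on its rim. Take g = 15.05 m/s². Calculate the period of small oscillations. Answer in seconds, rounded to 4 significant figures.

1.322 s

I_cm = mr² = 0.46441 kg·m². The pivot is at distance d = 0.3332 m from the centre of mass.
By the parallel-axis theorem, I = I_cm + md² = 0.46441 + 0.46441 = 0.92881 kg·m².
T = 2π√(I/(mgd)) = 2π√(0.92881/(4.183 × 15.05 × 0.3332)) = 1.322 s.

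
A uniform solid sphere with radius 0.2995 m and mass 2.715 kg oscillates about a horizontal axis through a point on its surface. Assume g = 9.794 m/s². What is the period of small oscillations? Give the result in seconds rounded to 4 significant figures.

I_cm = (2/5)mr² = 0.097414 kg·m². The pivot is at distance d = 0.2995 m from the centre of mass.
By the parallel-axis theorem, I = I_cm + md² = 0.097414 + 0.24354 = 0.34095 kg·m².
T = 2π√(I/(mgd)) = 2π√(0.34095/(2.715 × 9.794 × 0.2995)) = 1.300 s.

1.300 s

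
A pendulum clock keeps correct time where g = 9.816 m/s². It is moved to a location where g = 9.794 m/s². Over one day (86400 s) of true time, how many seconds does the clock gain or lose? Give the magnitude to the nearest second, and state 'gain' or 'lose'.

lose 97 s

The clock's period scales as T ∝ 1/√g, so T'/T = √(9.816/9.794) = 1.00112.
In 86400 s of true time the clock registers 86400/1.00112 = 86303.1 s, so it loses 97 s.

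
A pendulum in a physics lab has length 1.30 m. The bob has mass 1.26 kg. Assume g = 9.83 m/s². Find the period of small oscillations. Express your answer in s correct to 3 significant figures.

T = 2π√(L/g) = 2π√(1.30/9.83) = 2π × 0.3637 = 2.28 s.

2.28 s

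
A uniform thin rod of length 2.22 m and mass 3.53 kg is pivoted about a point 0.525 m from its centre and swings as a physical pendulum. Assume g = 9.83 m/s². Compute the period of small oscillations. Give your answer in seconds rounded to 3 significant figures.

For a physical pendulum T = 2π√(I/(mgd)), with d = 0.5250 m from pivot to centre of mass.
I_cm = mL²/12 = 3.53 × 2.22²/12 = 1.450 kg·m²; I = I_cm + md² = 1.450 + 3.53 × 0.5250² = 2.423 kg·m².
T = 2π√(2.423/(3.53 × 9.83 × 0.5250)) = 2.29 s.

2.29 s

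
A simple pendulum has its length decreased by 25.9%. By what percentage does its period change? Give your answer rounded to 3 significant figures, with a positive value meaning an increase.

-13.9%

T ∝ √L, so T'/T = √(0.7410) = 0.8608.
Percentage change in T = (0.8608 − 1) × 100% = -13.9%.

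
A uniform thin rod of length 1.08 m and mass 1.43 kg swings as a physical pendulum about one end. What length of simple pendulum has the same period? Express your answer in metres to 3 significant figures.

The equivalent simple-pendulum length is L_eq = I/(md), where I is about the pivot and d = 0.5400 m.
I_cm = (1/12)mL² = 0.1390 kg·m², so I = I_cm + md² = 0.1390 + 0.4170 = 0.5560 kg·m².
L_eq = 0.5560/(1.43 × 0.5400) = 0.720 m.

0.720 m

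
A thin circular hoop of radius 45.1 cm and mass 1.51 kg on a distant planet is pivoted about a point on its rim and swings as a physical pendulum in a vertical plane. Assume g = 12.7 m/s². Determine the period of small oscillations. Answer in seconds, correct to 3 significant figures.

I_cm = mr² = 0.3071 kg·m². The pivot is at distance d = 0.451 m from the centre of mass.
By the parallel-axis theorem, I = I_cm + md² = 0.3071 + 0.3071 = 0.6143 kg·m².
T = 2π√(I/(mgd)) = 2π√(0.6143/(1.51 × 12.7 × 0.451)) = 1.67 s.

1.67 s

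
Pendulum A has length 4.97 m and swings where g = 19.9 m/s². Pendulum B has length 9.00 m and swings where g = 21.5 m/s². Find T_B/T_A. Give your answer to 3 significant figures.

1.29

T = 2π√(L/g), so T_B/T_A = √((L_B/g_B)/(L_A/g_A)) = √((9.00/21.5)/(4.97/19.9)) = 1.29.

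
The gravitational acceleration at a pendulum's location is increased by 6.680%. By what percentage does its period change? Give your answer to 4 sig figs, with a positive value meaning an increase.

-3.181%

T ∝ 1/√g, so T'/T = 1/√(1.0668) = 0.96819.
Percentage change in T = (0.96819 − 1) × 100% = -3.181%.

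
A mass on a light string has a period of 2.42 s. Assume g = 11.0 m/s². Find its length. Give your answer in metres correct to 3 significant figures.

From T = 2π√(L/g), L = gT²/(4π²) = 11.0 × 2.420²/(4π²) = 1.63 m.

1.63 m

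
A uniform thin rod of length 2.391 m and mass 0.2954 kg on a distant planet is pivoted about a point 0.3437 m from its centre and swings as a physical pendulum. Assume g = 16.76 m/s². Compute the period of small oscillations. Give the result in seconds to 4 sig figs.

2.019 s

For a physical pendulum T = 2π√(I/(mgd)), with d = 0.34370 m from pivot to centre of mass.
I_cm = mL²/12 = 0.2954 × 2.391²/12 = 0.14073 kg·m²; I = I_cm + md² = 0.14073 + 0.2954 × 0.34370² = 0.17563 kg·m².
T = 2π√(0.17563/(0.2954 × 16.76 × 0.34370)) = 2.019 s.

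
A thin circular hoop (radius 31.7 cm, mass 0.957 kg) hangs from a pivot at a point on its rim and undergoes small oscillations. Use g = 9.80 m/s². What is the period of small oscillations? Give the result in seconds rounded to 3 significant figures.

I_cm = mr² = 0.09617 kg·m². The pivot is at distance d = 0.317 m from the centre of mass.
By the parallel-axis theorem, I = I_cm + md² = 0.09617 + 0.09617 = 0.1923 kg·m².
T = 2π√(I/(mgd)) = 2π√(0.1923/(0.957 × 9.80 × 0.317)) = 1.60 s.

1.60 s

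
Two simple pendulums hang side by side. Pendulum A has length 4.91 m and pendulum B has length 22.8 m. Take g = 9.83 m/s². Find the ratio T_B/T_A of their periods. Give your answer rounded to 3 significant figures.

T ∝ √L, so T_B/T_A = √(L_B/L_A) = √(22.8/4.91) = 2.15.

2.15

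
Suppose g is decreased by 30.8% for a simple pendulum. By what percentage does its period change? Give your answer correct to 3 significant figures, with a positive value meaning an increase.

20.2%

T ∝ 1/√g, so T'/T = 1/√(0.6920) = 1.202.
Percentage change in T = (1.202 − 1) × 100% = 20.2%.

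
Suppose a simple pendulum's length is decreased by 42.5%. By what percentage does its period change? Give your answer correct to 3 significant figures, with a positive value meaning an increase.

-24.2%

T ∝ √L, so T'/T = √(0.5750) = 0.7583.
Percentage change in T = (0.7583 − 1) × 100% = -24.2%.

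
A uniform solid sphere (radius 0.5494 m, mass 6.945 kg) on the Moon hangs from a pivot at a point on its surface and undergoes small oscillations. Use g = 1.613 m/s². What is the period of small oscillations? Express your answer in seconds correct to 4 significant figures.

I_cm = (2/5)mr² = 0.83851 kg·m². The pivot is at distance d = 0.5494 m from the centre of mass.
By the parallel-axis theorem, I = I_cm + md² = 0.83851 + 2.0963 = 2.9348 kg·m².
T = 2π√(I/(mgd)) = 2π√(2.9348/(6.945 × 1.613 × 0.5494)) = 4.339 s.

4.339 s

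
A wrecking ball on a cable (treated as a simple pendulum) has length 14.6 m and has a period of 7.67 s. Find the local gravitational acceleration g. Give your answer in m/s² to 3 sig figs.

9.80 m/s²

From T = 2π√(L/g), g = 4π²L/T² = 4π² × 14.6/7.670² = 9.80 m/s².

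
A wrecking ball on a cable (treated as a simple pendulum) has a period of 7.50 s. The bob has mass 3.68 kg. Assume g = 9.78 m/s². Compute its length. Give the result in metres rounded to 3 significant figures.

From T = 2π√(L/g), L = gT²/(4π²) = 9.78 × 7.500²/(4π²) = 13.9 m.

13.9 m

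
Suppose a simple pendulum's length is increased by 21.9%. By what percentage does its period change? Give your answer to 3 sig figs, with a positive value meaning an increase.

T ∝ √L, so T'/T = √(1.219) = 1.104.
Percentage change in T = (1.104 − 1) × 100% = 10.4%.

10.4%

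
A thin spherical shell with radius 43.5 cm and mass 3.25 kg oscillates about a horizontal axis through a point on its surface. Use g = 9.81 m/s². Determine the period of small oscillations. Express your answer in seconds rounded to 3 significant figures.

I_cm = (2/3)mr² = 0.4100 kg·m². The pivot is at distance d = 0.435 m from the centre of mass.
By the parallel-axis theorem, I = I_cm + md² = 0.4100 + 0.6150 = 1.025 kg·m².
T = 2π√(I/(mgd)) = 2π√(1.025/(3.25 × 9.81 × 0.435)) = 1.71 s.

1.71 s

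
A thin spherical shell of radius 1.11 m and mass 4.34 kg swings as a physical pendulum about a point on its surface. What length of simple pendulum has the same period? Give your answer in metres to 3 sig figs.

The equivalent simple-pendulum length is L_eq = I/(md), where I is about the pivot and d = 1.110 m.
I_cm = (2/3)mR² = 3.565 kg·m², so I = I_cm + md² = 3.565 + 5.347 = 8.912 kg·m².
L_eq = 8.912/(4.34 × 1.110) = 1.85 m.

1.85 m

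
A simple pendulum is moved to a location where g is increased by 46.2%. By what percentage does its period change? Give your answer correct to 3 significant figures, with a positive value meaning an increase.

-17.3%

T ∝ 1/√g, so T'/T = 1/√(1.462) = 0.8270.
Percentage change in T = (0.8270 − 1) × 100% = -17.3%.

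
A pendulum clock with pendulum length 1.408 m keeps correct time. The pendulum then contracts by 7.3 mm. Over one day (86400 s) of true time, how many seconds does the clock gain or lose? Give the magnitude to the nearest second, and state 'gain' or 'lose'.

gain 225 s

T ∝ √L, so T'/T = √(1.40070/1.408) = 0.997404.
In 86400 s of true time the clock registers 86400/0.997404 = 86624.9 s, so it gains 225 s.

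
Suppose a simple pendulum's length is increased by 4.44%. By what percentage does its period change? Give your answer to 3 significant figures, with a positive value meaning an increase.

T ∝ √L, so T'/T = √(1.044) = 1.022.
Percentage change in T = (1.022 − 1) × 100% = 2.20%.

2.20%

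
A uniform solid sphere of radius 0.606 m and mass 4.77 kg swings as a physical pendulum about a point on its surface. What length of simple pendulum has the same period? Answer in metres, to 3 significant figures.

0.848 m

The equivalent simple-pendulum length is L_eq = I/(md), where I is about the pivot and d = 0.6060 m.
I_cm = (2/5)mR² = 0.7007 kg·m², so I = I_cm + md² = 0.7007 + 1.752 = 2.452 kg·m².
L_eq = 2.452/(4.77 × 0.6060) = 0.848 m.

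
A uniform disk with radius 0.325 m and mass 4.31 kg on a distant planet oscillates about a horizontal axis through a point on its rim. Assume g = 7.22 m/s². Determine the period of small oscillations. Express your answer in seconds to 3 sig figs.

1.63 s

I_cm = ½mr² = 0.2276 kg·m². The pivot is at distance d = 0.325 m from the centre of mass.
By the parallel-axis theorem, I = I_cm + md² = 0.2276 + 0.4552 = 0.6829 kg·m².
T = 2π√(I/(mgd)) = 2π√(0.6829/(4.31 × 7.22 × 0.325)) = 1.63 s.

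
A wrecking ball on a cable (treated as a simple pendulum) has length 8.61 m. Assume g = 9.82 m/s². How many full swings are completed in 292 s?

T = 2π√(L/g) = 2π√(8.61/9.82) = 5.883 s.
Number of complete oscillations = ⌊292/5.883⌋ = ⌊49.63⌋ = 49.

49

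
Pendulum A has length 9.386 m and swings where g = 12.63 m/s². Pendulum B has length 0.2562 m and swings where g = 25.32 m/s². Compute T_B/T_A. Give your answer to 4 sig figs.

0.1167

T = 2π√(L/g), so T_B/T_A = √((L_B/g_B)/(L_A/g_A)) = √((0.2562/25.32)/(9.386/12.63)) = 0.1167.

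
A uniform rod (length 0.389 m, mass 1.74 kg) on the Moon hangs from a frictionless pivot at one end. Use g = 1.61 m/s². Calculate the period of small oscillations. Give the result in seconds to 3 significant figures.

For a physical pendulum T = 2π√(I/(mgd)), with d = 0.1945 m from pivot to centre of mass.
I_cm = mL²/12 = 1.74 × 0.389²/12 = 0.02194 kg·m²; I = I_cm + md² = 0.02194 + 1.74 × 0.1945² = 0.08777 kg·m².
T = 2π√(0.08777/(1.74 × 1.61 × 0.1945)) = 2.52 s.

2.52 s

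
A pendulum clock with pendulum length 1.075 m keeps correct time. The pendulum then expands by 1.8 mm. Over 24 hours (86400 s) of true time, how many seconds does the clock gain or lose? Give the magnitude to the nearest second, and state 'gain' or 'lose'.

T ∝ √L, so T'/T = √(1.07680/1.075) = 1.00084.
In 86400 s of true time the clock registers 86400/1.00084 = 86327.8 s, so it loses 72 s.

lose 72 s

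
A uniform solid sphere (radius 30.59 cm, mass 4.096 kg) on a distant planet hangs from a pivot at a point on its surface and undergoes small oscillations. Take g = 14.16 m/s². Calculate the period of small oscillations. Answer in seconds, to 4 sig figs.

1.093 s

I_cm = (2/5)mr² = 0.15331 kg·m². The pivot is at distance d = 0.3059 m from the centre of mass.
By the parallel-axis theorem, I = I_cm + md² = 0.15331 + 0.38328 = 0.53660 kg·m².
T = 2π√(I/(mgd)) = 2π√(0.53660/(4.096 × 14.16 × 0.3059)) = 1.093 s.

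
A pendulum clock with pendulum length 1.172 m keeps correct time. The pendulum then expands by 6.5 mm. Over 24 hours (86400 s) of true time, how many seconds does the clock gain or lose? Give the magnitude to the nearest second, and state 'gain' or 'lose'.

T ∝ √L, so T'/T = √(1.17850/1.172) = 1.00277.
In 86400 s of true time the clock registers 86400/1.00277 = 86161.4 s, so it loses 239 s.

lose 239 s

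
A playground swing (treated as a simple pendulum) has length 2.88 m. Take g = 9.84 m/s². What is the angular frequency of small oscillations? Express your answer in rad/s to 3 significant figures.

ω = √(g/L) = √(9.84/2.88) = 1.85 rad/s.

1.85 rad/s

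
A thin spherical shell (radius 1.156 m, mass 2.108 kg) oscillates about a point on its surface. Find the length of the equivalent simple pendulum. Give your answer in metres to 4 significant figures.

The equivalent simple-pendulum length is L_eq = I/(md), where I is about the pivot and d = 1.1560 m.
I_cm = (2/3)mR² = 1.8780 kg·m², so I = I_cm + md² = 1.8780 + 2.8170 = 4.6950 kg·m².
L_eq = 4.6950/(2.108 × 1.1560) = 1.927 m.

1.927 m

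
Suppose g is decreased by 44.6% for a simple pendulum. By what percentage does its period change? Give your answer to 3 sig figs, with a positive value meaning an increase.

T ∝ 1/√g, so T'/T = 1/√(0.5540) = 1.344.
Percentage change in T = (1.344 − 1) × 100% = 34.4%.

34.4%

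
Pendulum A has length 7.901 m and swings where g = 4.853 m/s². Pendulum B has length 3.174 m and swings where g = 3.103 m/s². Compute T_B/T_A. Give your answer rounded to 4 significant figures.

T = 2π√(L/g), so T_B/T_A = √((L_B/g_B)/(L_A/g_A)) = √((3.174/3.103)/(7.901/4.853)) = 0.7926.

0.7926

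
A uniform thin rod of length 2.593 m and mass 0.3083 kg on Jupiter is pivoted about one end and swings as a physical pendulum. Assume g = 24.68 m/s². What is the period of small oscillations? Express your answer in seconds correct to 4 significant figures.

For a physical pendulum T = 2π√(I/(mgd)), with d = 1.2965 m from pivot to centre of mass.
I_cm = mL²/12 = 0.3083 × 2.593²/12 = 0.17274 kg·m²; I = I_cm + md² = 0.17274 + 0.3083 × 1.2965² = 0.69097 kg·m².
T = 2π√(0.69097/(0.3083 × 24.68 × 1.2965)) = 1.663 s.

1.663 s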